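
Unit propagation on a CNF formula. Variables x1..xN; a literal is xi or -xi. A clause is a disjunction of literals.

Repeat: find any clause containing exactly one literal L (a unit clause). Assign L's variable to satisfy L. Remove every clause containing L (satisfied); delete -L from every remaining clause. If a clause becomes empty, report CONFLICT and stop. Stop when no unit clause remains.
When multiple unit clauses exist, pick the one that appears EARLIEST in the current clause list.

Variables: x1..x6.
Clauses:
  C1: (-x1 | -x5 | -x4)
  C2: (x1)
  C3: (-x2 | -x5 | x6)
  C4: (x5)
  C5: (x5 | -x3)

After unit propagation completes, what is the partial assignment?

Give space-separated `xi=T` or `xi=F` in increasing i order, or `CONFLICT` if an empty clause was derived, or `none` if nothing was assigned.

Answer: x1=T x4=F x5=T

Derivation:
unit clause [1] forces x1=T; simplify:
  drop -1 from [-1, -5, -4] -> [-5, -4]
  satisfied 1 clause(s); 4 remain; assigned so far: [1]
unit clause [5] forces x5=T; simplify:
  drop -5 from [-5, -4] -> [-4]
  drop -5 from [-2, -5, 6] -> [-2, 6]
  satisfied 2 clause(s); 2 remain; assigned so far: [1, 5]
unit clause [-4] forces x4=F; simplify:
  satisfied 1 clause(s); 1 remain; assigned so far: [1, 4, 5]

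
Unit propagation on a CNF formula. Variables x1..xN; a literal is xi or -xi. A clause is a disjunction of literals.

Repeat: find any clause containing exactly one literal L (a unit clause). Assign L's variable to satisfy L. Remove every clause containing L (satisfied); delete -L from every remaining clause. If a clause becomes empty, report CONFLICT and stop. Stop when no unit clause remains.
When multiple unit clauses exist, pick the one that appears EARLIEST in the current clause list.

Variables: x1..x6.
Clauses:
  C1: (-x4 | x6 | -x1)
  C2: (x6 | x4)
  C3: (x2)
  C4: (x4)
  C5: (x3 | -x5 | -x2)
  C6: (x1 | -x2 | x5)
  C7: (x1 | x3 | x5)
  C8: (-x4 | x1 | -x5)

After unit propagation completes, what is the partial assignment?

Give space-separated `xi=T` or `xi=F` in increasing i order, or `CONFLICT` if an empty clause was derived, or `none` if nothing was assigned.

Answer: x2=T x4=T

Derivation:
unit clause [2] forces x2=T; simplify:
  drop -2 from [3, -5, -2] -> [3, -5]
  drop -2 from [1, -2, 5] -> [1, 5]
  satisfied 1 clause(s); 7 remain; assigned so far: [2]
unit clause [4] forces x4=T; simplify:
  drop -4 from [-4, 6, -1] -> [6, -1]
  drop -4 from [-4, 1, -5] -> [1, -5]
  satisfied 2 clause(s); 5 remain; assigned so far: [2, 4]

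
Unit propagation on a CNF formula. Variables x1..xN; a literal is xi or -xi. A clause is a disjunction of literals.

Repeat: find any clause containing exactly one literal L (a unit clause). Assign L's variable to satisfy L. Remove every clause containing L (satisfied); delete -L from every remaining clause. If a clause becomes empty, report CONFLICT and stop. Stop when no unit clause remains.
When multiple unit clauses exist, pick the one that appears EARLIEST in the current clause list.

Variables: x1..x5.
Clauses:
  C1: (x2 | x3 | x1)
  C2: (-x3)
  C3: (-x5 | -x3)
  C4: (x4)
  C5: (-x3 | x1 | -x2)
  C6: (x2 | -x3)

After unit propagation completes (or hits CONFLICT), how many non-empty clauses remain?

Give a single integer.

Answer: 1

Derivation:
unit clause [-3] forces x3=F; simplify:
  drop 3 from [2, 3, 1] -> [2, 1]
  satisfied 4 clause(s); 2 remain; assigned so far: [3]
unit clause [4] forces x4=T; simplify:
  satisfied 1 clause(s); 1 remain; assigned so far: [3, 4]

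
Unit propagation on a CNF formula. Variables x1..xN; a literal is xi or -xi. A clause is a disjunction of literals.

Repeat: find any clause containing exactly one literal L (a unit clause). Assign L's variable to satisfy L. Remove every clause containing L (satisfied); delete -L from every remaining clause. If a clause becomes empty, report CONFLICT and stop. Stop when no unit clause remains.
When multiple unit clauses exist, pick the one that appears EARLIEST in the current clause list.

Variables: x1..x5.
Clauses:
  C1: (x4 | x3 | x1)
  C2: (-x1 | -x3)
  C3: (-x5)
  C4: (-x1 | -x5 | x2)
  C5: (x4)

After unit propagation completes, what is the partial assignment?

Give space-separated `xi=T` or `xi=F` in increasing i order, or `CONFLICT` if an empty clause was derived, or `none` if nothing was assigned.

Answer: x4=T x5=F

Derivation:
unit clause [-5] forces x5=F; simplify:
  satisfied 2 clause(s); 3 remain; assigned so far: [5]
unit clause [4] forces x4=T; simplify:
  satisfied 2 clause(s); 1 remain; assigned so far: [4, 5]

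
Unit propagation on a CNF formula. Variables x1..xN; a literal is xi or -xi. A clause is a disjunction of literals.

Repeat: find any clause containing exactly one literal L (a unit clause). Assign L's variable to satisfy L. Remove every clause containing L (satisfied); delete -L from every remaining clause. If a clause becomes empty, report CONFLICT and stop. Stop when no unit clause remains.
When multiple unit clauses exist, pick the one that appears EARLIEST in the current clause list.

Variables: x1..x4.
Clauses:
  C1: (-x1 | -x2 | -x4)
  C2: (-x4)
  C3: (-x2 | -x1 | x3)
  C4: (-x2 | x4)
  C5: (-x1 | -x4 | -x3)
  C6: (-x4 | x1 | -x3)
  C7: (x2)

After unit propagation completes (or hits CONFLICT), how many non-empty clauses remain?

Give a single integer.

unit clause [-4] forces x4=F; simplify:
  drop 4 from [-2, 4] -> [-2]
  satisfied 4 clause(s); 3 remain; assigned so far: [4]
unit clause [-2] forces x2=F; simplify:
  drop 2 from [2] -> [] (empty!)
  satisfied 2 clause(s); 1 remain; assigned so far: [2, 4]
CONFLICT (empty clause)

Answer: 0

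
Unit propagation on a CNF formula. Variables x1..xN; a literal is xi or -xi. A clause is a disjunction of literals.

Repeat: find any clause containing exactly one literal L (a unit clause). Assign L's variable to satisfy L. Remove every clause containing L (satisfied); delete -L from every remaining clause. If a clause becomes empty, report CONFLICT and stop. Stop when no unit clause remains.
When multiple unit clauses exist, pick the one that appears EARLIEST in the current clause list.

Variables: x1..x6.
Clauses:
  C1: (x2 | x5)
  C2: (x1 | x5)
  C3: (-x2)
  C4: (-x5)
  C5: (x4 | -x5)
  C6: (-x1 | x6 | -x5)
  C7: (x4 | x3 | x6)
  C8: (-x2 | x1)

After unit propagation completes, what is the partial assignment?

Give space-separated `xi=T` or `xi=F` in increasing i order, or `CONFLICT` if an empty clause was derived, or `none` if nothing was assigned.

unit clause [-2] forces x2=F; simplify:
  drop 2 from [2, 5] -> [5]
  satisfied 2 clause(s); 6 remain; assigned so far: [2]
unit clause [5] forces x5=T; simplify:
  drop -5 from [-5] -> [] (empty!)
  drop -5 from [4, -5] -> [4]
  drop -5 from [-1, 6, -5] -> [-1, 6]
  satisfied 2 clause(s); 4 remain; assigned so far: [2, 5]
CONFLICT (empty clause)

Answer: CONFLICT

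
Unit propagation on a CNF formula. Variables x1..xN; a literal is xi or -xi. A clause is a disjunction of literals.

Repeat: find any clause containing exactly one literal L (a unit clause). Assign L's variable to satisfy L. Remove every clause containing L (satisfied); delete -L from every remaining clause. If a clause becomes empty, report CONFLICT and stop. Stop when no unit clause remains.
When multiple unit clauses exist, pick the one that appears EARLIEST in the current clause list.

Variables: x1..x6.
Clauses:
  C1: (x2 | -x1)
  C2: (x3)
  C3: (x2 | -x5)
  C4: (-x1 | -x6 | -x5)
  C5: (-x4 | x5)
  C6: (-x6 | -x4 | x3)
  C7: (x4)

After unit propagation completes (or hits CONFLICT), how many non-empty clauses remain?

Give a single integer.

Answer: 1

Derivation:
unit clause [3] forces x3=T; simplify:
  satisfied 2 clause(s); 5 remain; assigned so far: [3]
unit clause [4] forces x4=T; simplify:
  drop -4 from [-4, 5] -> [5]
  satisfied 1 clause(s); 4 remain; assigned so far: [3, 4]
unit clause [5] forces x5=T; simplify:
  drop -5 from [2, -5] -> [2]
  drop -5 from [-1, -6, -5] -> [-1, -6]
  satisfied 1 clause(s); 3 remain; assigned so far: [3, 4, 5]
unit clause [2] forces x2=T; simplify:
  satisfied 2 clause(s); 1 remain; assigned so far: [2, 3, 4, 5]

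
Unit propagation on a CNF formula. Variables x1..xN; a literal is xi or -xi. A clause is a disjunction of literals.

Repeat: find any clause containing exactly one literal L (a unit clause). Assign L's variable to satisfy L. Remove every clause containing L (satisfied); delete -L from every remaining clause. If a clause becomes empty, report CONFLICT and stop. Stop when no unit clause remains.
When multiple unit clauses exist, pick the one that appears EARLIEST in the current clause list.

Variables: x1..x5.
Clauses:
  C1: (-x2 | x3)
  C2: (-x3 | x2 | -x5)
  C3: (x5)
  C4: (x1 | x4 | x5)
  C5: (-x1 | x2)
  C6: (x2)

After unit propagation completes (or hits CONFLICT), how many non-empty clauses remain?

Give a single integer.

unit clause [5] forces x5=T; simplify:
  drop -5 from [-3, 2, -5] -> [-3, 2]
  satisfied 2 clause(s); 4 remain; assigned so far: [5]
unit clause [2] forces x2=T; simplify:
  drop -2 from [-2, 3] -> [3]
  satisfied 3 clause(s); 1 remain; assigned so far: [2, 5]
unit clause [3] forces x3=T; simplify:
  satisfied 1 clause(s); 0 remain; assigned so far: [2, 3, 5]

Answer: 0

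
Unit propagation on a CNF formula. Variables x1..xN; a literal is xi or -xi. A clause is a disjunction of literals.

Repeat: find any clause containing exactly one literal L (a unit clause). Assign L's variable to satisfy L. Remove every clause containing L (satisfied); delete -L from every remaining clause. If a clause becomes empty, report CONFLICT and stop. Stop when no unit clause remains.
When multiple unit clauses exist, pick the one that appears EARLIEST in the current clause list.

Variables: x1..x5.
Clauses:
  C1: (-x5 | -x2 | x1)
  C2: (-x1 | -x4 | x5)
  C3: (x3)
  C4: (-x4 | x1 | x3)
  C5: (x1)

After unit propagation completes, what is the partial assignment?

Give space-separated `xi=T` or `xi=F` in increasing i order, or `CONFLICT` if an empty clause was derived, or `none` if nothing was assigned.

Answer: x1=T x3=T

Derivation:
unit clause [3] forces x3=T; simplify:
  satisfied 2 clause(s); 3 remain; assigned so far: [3]
unit clause [1] forces x1=T; simplify:
  drop -1 from [-1, -4, 5] -> [-4, 5]
  satisfied 2 clause(s); 1 remain; assigned so far: [1, 3]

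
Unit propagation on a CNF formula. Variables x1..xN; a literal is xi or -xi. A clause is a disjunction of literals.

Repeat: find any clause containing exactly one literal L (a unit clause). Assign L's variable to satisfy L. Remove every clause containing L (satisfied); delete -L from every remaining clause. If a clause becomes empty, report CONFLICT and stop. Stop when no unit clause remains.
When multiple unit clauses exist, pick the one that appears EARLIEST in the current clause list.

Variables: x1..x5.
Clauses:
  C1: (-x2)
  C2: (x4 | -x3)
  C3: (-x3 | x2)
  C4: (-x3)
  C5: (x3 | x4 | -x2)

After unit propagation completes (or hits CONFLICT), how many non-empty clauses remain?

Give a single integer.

unit clause [-2] forces x2=F; simplify:
  drop 2 from [-3, 2] -> [-3]
  satisfied 2 clause(s); 3 remain; assigned so far: [2]
unit clause [-3] forces x3=F; simplify:
  satisfied 3 clause(s); 0 remain; assigned so far: [2, 3]

Answer: 0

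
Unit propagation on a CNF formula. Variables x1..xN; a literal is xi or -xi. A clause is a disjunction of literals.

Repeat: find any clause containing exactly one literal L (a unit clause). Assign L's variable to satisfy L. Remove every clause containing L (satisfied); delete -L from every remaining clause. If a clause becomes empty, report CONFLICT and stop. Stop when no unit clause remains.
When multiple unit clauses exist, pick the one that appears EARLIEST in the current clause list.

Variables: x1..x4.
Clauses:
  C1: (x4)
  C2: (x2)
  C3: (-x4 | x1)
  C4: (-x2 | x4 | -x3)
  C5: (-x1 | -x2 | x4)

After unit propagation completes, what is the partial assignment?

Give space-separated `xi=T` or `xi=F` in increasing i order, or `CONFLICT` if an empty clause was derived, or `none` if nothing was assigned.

Answer: x1=T x2=T x4=T

Derivation:
unit clause [4] forces x4=T; simplify:
  drop -4 from [-4, 1] -> [1]
  satisfied 3 clause(s); 2 remain; assigned so far: [4]
unit clause [2] forces x2=T; simplify:
  satisfied 1 clause(s); 1 remain; assigned so far: [2, 4]
unit clause [1] forces x1=T; simplify:
  satisfied 1 clause(s); 0 remain; assigned so far: [1, 2, 4]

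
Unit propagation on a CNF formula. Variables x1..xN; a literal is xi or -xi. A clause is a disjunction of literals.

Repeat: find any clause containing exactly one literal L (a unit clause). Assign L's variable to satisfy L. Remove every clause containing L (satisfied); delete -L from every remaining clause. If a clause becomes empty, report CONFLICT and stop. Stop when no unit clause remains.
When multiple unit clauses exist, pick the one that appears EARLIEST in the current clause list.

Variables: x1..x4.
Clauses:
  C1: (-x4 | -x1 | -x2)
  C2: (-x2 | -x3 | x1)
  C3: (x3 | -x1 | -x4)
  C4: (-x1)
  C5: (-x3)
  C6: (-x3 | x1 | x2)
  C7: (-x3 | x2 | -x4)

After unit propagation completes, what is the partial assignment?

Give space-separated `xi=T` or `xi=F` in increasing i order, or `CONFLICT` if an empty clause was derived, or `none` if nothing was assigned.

Answer: x1=F x3=F

Derivation:
unit clause [-1] forces x1=F; simplify:
  drop 1 from [-2, -3, 1] -> [-2, -3]
  drop 1 from [-3, 1, 2] -> [-3, 2]
  satisfied 3 clause(s); 4 remain; assigned so far: [1]
unit clause [-3] forces x3=F; simplify:
  satisfied 4 clause(s); 0 remain; assigned so far: [1, 3]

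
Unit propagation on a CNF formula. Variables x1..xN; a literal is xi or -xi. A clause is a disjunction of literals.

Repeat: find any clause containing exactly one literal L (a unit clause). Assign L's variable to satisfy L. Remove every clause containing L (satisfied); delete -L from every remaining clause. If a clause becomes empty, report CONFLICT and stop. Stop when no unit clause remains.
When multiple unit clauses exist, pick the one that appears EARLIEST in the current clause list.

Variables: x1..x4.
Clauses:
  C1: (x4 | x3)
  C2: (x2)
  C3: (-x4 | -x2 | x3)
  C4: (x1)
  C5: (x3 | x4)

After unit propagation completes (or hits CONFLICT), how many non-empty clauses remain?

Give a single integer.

Answer: 3

Derivation:
unit clause [2] forces x2=T; simplify:
  drop -2 from [-4, -2, 3] -> [-4, 3]
  satisfied 1 clause(s); 4 remain; assigned so far: [2]
unit clause [1] forces x1=T; simplify:
  satisfied 1 clause(s); 3 remain; assigned so far: [1, 2]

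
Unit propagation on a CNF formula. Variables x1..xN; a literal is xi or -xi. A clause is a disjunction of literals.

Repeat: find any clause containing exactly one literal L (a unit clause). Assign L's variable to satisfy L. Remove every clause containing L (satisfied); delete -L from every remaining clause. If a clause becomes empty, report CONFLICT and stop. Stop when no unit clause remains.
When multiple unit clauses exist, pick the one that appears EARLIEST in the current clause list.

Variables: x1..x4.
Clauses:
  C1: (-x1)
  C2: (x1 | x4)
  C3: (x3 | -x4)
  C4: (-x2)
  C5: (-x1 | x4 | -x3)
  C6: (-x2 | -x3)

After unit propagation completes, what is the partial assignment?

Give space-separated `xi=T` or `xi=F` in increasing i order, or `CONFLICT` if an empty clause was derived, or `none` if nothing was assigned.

Answer: x1=F x2=F x3=T x4=T

Derivation:
unit clause [-1] forces x1=F; simplify:
  drop 1 from [1, 4] -> [4]
  satisfied 2 clause(s); 4 remain; assigned so far: [1]
unit clause [4] forces x4=T; simplify:
  drop -4 from [3, -4] -> [3]
  satisfied 1 clause(s); 3 remain; assigned so far: [1, 4]
unit clause [3] forces x3=T; simplify:
  drop -3 from [-2, -3] -> [-2]
  satisfied 1 clause(s); 2 remain; assigned so far: [1, 3, 4]
unit clause [-2] forces x2=F; simplify:
  satisfied 2 clause(s); 0 remain; assigned so far: [1, 2, 3, 4]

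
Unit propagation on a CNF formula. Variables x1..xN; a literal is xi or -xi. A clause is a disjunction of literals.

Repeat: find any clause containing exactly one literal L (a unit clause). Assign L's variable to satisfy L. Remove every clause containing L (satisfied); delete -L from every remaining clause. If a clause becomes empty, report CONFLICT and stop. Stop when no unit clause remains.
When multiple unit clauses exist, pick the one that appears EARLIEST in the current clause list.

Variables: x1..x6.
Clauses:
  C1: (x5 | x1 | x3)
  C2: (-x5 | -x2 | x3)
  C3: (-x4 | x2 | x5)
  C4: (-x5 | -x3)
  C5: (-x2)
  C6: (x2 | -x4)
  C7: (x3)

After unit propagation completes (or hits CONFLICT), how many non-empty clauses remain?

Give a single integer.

Answer: 0

Derivation:
unit clause [-2] forces x2=F; simplify:
  drop 2 from [-4, 2, 5] -> [-4, 5]
  drop 2 from [2, -4] -> [-4]
  satisfied 2 clause(s); 5 remain; assigned so far: [2]
unit clause [-4] forces x4=F; simplify:
  satisfied 2 clause(s); 3 remain; assigned so far: [2, 4]
unit clause [3] forces x3=T; simplify:
  drop -3 from [-5, -3] -> [-5]
  satisfied 2 clause(s); 1 remain; assigned so far: [2, 3, 4]
unit clause [-5] forces x5=F; simplify:
  satisfied 1 clause(s); 0 remain; assigned so far: [2, 3, 4, 5]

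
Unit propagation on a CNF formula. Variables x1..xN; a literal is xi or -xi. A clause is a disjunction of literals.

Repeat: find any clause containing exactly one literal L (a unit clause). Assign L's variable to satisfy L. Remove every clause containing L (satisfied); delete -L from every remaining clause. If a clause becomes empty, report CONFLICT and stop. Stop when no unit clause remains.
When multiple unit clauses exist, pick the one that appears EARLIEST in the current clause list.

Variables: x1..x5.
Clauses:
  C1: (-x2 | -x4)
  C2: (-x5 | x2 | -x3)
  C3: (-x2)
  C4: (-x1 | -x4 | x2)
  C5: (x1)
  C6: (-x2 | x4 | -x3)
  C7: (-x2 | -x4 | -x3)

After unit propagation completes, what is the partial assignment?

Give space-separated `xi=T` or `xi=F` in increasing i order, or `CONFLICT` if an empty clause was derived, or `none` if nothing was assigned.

Answer: x1=T x2=F x4=F

Derivation:
unit clause [-2] forces x2=F; simplify:
  drop 2 from [-5, 2, -3] -> [-5, -3]
  drop 2 from [-1, -4, 2] -> [-1, -4]
  satisfied 4 clause(s); 3 remain; assigned so far: [2]
unit clause [1] forces x1=T; simplify:
  drop -1 from [-1, -4] -> [-4]
  satisfied 1 clause(s); 2 remain; assigned so far: [1, 2]
unit clause [-4] forces x4=F; simplify:
  satisfied 1 clause(s); 1 remain; assigned so far: [1, 2, 4]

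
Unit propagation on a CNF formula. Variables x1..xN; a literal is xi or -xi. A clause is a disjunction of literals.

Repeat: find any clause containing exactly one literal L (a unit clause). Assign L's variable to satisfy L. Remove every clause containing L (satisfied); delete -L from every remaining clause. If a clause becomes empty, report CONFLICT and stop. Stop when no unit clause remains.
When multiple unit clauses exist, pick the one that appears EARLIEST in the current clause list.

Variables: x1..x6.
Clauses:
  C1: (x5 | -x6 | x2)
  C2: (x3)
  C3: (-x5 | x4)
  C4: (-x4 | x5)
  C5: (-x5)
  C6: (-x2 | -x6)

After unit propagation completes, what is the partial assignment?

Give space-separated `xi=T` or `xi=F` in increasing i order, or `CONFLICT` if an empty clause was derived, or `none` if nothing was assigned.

Answer: x3=T x4=F x5=F

Derivation:
unit clause [3] forces x3=T; simplify:
  satisfied 1 clause(s); 5 remain; assigned so far: [3]
unit clause [-5] forces x5=F; simplify:
  drop 5 from [5, -6, 2] -> [-6, 2]
  drop 5 from [-4, 5] -> [-4]
  satisfied 2 clause(s); 3 remain; assigned so far: [3, 5]
unit clause [-4] forces x4=F; simplify:
  satisfied 1 clause(s); 2 remain; assigned so far: [3, 4, 5]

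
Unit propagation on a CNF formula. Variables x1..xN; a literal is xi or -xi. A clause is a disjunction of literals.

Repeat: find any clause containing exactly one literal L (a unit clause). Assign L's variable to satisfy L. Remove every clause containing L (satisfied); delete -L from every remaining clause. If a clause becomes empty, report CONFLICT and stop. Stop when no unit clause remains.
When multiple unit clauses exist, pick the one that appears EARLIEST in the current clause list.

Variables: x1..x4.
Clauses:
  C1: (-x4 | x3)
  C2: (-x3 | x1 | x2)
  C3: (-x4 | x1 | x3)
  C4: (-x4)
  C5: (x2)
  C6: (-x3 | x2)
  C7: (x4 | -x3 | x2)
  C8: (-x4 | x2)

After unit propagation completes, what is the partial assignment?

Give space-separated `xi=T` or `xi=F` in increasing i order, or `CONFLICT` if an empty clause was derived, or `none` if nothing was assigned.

unit clause [-4] forces x4=F; simplify:
  drop 4 from [4, -3, 2] -> [-3, 2]
  satisfied 4 clause(s); 4 remain; assigned so far: [4]
unit clause [2] forces x2=T; simplify:
  satisfied 4 clause(s); 0 remain; assigned so far: [2, 4]

Answer: x2=T x4=F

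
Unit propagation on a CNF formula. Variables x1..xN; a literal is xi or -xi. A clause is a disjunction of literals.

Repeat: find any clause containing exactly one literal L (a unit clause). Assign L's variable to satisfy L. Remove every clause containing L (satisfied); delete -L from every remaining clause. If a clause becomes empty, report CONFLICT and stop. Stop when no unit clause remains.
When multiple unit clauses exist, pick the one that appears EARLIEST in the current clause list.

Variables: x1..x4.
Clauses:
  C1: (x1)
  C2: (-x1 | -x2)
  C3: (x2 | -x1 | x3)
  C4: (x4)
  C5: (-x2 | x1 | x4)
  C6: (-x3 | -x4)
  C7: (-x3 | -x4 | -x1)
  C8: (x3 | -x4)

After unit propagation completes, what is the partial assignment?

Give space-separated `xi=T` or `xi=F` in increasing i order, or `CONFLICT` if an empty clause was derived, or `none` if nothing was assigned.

Answer: CONFLICT

Derivation:
unit clause [1] forces x1=T; simplify:
  drop -1 from [-1, -2] -> [-2]
  drop -1 from [2, -1, 3] -> [2, 3]
  drop -1 from [-3, -4, -1] -> [-3, -4]
  satisfied 2 clause(s); 6 remain; assigned so far: [1]
unit clause [-2] forces x2=F; simplify:
  drop 2 from [2, 3] -> [3]
  satisfied 1 clause(s); 5 remain; assigned so far: [1, 2]
unit clause [3] forces x3=T; simplify:
  drop -3 from [-3, -4] -> [-4]
  drop -3 from [-3, -4] -> [-4]
  satisfied 2 clause(s); 3 remain; assigned so far: [1, 2, 3]
unit clause [4] forces x4=T; simplify:
  drop -4 from [-4] -> [] (empty!)
  drop -4 from [-4] -> [] (empty!)
  satisfied 1 clause(s); 2 remain; assigned so far: [1, 2, 3, 4]
CONFLICT (empty clause)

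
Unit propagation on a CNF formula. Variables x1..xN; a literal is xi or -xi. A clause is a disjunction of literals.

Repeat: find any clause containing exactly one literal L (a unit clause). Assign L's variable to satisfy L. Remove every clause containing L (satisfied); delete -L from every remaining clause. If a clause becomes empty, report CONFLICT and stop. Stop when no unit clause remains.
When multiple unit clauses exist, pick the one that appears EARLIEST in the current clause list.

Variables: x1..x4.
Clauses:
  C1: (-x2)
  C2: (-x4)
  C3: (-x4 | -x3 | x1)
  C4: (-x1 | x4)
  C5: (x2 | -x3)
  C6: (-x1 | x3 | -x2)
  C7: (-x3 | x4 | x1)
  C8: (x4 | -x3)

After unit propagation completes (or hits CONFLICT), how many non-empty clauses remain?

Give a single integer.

unit clause [-2] forces x2=F; simplify:
  drop 2 from [2, -3] -> [-3]
  satisfied 2 clause(s); 6 remain; assigned so far: [2]
unit clause [-4] forces x4=F; simplify:
  drop 4 from [-1, 4] -> [-1]
  drop 4 from [-3, 4, 1] -> [-3, 1]
  drop 4 from [4, -3] -> [-3]
  satisfied 2 clause(s); 4 remain; assigned so far: [2, 4]
unit clause [-1] forces x1=F; simplify:
  drop 1 from [-3, 1] -> [-3]
  satisfied 1 clause(s); 3 remain; assigned so far: [1, 2, 4]
unit clause [-3] forces x3=F; simplify:
  satisfied 3 clause(s); 0 remain; assigned so far: [1, 2, 3, 4]

Answer: 0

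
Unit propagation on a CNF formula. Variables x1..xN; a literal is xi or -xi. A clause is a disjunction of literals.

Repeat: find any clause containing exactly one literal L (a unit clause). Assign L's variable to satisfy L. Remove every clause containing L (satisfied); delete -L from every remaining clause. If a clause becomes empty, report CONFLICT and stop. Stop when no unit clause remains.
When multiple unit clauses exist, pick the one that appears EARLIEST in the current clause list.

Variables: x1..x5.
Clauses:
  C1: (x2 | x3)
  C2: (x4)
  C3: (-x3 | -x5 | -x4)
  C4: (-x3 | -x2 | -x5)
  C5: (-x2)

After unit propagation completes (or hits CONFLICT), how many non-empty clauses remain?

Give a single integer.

unit clause [4] forces x4=T; simplify:
  drop -4 from [-3, -5, -4] -> [-3, -5]
  satisfied 1 clause(s); 4 remain; assigned so far: [4]
unit clause [-2] forces x2=F; simplify:
  drop 2 from [2, 3] -> [3]
  satisfied 2 clause(s); 2 remain; assigned so far: [2, 4]
unit clause [3] forces x3=T; simplify:
  drop -3 from [-3, -5] -> [-5]
  satisfied 1 clause(s); 1 remain; assigned so far: [2, 3, 4]
unit clause [-5] forces x5=F; simplify:
  satisfied 1 clause(s); 0 remain; assigned so far: [2, 3, 4, 5]

Answer: 0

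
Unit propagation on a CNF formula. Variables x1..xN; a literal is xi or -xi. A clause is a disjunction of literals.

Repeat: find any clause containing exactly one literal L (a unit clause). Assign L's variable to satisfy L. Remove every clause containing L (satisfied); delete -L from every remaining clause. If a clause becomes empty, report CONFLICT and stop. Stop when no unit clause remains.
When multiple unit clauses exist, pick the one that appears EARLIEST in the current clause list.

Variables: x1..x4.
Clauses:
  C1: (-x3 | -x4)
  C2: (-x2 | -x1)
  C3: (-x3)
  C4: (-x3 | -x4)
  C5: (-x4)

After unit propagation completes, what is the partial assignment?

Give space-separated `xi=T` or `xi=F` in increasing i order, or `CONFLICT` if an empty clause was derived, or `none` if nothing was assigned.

unit clause [-3] forces x3=F; simplify:
  satisfied 3 clause(s); 2 remain; assigned so far: [3]
unit clause [-4] forces x4=F; simplify:
  satisfied 1 clause(s); 1 remain; assigned so far: [3, 4]

Answer: x3=F x4=F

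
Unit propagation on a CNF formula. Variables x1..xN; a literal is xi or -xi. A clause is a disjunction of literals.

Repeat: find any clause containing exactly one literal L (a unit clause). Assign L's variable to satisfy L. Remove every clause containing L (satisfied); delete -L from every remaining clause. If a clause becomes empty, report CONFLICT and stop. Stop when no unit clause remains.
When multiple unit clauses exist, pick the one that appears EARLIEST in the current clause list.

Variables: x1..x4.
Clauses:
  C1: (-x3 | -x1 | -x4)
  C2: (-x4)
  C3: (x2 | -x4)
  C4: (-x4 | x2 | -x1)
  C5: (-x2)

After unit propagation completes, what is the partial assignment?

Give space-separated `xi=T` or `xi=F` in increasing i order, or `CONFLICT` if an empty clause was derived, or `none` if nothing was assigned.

Answer: x2=F x4=F

Derivation:
unit clause [-4] forces x4=F; simplify:
  satisfied 4 clause(s); 1 remain; assigned so far: [4]
unit clause [-2] forces x2=F; simplify:
  satisfied 1 clause(s); 0 remain; assigned so far: [2, 4]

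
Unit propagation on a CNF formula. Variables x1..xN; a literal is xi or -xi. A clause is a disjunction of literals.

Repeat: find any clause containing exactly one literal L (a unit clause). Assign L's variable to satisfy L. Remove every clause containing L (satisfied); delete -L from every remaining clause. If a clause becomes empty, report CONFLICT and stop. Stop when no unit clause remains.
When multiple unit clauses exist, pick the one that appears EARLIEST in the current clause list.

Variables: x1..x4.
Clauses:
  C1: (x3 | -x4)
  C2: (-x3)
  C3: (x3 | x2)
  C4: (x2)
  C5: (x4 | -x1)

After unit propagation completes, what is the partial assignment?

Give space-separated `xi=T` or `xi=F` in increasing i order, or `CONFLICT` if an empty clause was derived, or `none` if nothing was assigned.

unit clause [-3] forces x3=F; simplify:
  drop 3 from [3, -4] -> [-4]
  drop 3 from [3, 2] -> [2]
  satisfied 1 clause(s); 4 remain; assigned so far: [3]
unit clause [-4] forces x4=F; simplify:
  drop 4 from [4, -1] -> [-1]
  satisfied 1 clause(s); 3 remain; assigned so far: [3, 4]
unit clause [2] forces x2=T; simplify:
  satisfied 2 clause(s); 1 remain; assigned so far: [2, 3, 4]
unit clause [-1] forces x1=F; simplify:
  satisfied 1 clause(s); 0 remain; assigned so far: [1, 2, 3, 4]

Answer: x1=F x2=T x3=F x4=F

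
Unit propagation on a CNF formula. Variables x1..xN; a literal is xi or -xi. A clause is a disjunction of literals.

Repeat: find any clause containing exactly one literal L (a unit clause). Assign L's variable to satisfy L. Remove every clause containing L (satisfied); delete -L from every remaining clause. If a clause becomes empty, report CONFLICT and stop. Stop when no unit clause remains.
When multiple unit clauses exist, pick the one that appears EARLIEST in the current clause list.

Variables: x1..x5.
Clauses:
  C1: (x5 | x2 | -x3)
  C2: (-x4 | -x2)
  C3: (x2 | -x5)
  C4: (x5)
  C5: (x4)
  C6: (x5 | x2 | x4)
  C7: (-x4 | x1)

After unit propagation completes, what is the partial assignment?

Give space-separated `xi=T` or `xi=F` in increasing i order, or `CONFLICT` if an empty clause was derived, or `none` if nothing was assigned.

Answer: CONFLICT

Derivation:
unit clause [5] forces x5=T; simplify:
  drop -5 from [2, -5] -> [2]
  satisfied 3 clause(s); 4 remain; assigned so far: [5]
unit clause [2] forces x2=T; simplify:
  drop -2 from [-4, -2] -> [-4]
  satisfied 1 clause(s); 3 remain; assigned so far: [2, 5]
unit clause [-4] forces x4=F; simplify:
  drop 4 from [4] -> [] (empty!)
  satisfied 2 clause(s); 1 remain; assigned so far: [2, 4, 5]
CONFLICT (empty clause)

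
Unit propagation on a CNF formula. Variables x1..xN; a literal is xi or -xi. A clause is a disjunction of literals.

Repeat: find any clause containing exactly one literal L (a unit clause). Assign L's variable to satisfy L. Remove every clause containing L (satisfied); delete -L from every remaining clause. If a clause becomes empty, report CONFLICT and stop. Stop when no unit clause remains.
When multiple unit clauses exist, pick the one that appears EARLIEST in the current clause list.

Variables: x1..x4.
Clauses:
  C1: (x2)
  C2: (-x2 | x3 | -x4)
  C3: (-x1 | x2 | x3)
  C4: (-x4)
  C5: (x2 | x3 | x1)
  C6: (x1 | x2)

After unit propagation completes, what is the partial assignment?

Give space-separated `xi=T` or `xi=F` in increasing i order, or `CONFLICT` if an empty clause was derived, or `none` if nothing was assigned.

unit clause [2] forces x2=T; simplify:
  drop -2 from [-2, 3, -4] -> [3, -4]
  satisfied 4 clause(s); 2 remain; assigned so far: [2]
unit clause [-4] forces x4=F; simplify:
  satisfied 2 clause(s); 0 remain; assigned so far: [2, 4]

Answer: x2=T x4=F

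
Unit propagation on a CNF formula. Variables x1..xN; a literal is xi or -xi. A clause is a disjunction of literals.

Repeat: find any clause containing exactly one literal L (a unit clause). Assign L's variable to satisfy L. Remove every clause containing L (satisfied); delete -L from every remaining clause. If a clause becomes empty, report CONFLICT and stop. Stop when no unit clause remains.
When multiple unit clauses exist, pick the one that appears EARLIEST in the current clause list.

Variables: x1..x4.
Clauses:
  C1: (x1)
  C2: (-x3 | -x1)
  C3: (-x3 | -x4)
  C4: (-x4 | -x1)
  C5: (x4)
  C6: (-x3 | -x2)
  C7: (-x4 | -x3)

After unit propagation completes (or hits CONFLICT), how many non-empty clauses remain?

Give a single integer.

Answer: 0

Derivation:
unit clause [1] forces x1=T; simplify:
  drop -1 from [-3, -1] -> [-3]
  drop -1 from [-4, -1] -> [-4]
  satisfied 1 clause(s); 6 remain; assigned so far: [1]
unit clause [-3] forces x3=F; simplify:
  satisfied 4 clause(s); 2 remain; assigned so far: [1, 3]
unit clause [-4] forces x4=F; simplify:
  drop 4 from [4] -> [] (empty!)
  satisfied 1 clause(s); 1 remain; assigned so far: [1, 3, 4]
CONFLICT (empty clause)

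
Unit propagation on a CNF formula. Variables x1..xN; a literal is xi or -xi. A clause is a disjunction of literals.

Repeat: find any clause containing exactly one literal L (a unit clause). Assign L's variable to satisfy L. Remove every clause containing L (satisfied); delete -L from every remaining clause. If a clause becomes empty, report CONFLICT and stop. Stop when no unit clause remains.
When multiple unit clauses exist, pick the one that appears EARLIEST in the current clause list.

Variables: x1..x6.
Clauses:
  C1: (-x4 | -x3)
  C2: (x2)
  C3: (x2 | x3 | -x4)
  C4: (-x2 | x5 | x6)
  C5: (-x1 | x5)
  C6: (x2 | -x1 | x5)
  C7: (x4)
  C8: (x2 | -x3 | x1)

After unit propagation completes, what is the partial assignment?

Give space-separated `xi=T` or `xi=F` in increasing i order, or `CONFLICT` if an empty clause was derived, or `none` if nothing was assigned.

unit clause [2] forces x2=T; simplify:
  drop -2 from [-2, 5, 6] -> [5, 6]
  satisfied 4 clause(s); 4 remain; assigned so far: [2]
unit clause [4] forces x4=T; simplify:
  drop -4 from [-4, -3] -> [-3]
  satisfied 1 clause(s); 3 remain; assigned so far: [2, 4]
unit clause [-3] forces x3=F; simplify:
  satisfied 1 clause(s); 2 remain; assigned so far: [2, 3, 4]

Answer: x2=T x3=F x4=T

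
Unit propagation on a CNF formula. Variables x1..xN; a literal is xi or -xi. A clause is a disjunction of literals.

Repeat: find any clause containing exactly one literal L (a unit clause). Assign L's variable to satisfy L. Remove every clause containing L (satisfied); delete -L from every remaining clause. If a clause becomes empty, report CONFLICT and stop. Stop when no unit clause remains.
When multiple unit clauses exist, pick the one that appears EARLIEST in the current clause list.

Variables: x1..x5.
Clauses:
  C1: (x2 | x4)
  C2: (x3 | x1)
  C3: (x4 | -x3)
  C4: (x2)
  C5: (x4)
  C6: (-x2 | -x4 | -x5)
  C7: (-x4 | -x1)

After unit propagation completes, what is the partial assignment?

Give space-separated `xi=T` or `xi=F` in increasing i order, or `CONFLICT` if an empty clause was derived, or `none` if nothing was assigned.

Answer: x1=F x2=T x3=T x4=T x5=F

Derivation:
unit clause [2] forces x2=T; simplify:
  drop -2 from [-2, -4, -5] -> [-4, -5]
  satisfied 2 clause(s); 5 remain; assigned so far: [2]
unit clause [4] forces x4=T; simplify:
  drop -4 from [-4, -5] -> [-5]
  drop -4 from [-4, -1] -> [-1]
  satisfied 2 clause(s); 3 remain; assigned so far: [2, 4]
unit clause [-5] forces x5=F; simplify:
  satisfied 1 clause(s); 2 remain; assigned so far: [2, 4, 5]
unit clause [-1] forces x1=F; simplify:
  drop 1 from [3, 1] -> [3]
  satisfied 1 clause(s); 1 remain; assigned so far: [1, 2, 4, 5]
unit clause [3] forces x3=T; simplify:
  satisfied 1 clause(s); 0 remain; assigned so far: [1, 2, 3, 4, 5]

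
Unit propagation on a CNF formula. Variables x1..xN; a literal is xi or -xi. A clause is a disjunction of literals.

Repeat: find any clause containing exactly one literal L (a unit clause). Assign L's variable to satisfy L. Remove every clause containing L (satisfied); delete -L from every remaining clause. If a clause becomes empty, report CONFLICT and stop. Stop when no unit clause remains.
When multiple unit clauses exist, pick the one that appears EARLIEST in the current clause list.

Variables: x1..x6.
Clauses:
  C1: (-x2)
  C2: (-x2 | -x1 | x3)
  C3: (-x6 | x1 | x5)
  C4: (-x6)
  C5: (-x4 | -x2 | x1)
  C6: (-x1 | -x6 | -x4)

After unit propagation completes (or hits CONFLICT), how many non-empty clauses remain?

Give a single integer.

unit clause [-2] forces x2=F; simplify:
  satisfied 3 clause(s); 3 remain; assigned so far: [2]
unit clause [-6] forces x6=F; simplify:
  satisfied 3 clause(s); 0 remain; assigned so far: [2, 6]

Answer: 0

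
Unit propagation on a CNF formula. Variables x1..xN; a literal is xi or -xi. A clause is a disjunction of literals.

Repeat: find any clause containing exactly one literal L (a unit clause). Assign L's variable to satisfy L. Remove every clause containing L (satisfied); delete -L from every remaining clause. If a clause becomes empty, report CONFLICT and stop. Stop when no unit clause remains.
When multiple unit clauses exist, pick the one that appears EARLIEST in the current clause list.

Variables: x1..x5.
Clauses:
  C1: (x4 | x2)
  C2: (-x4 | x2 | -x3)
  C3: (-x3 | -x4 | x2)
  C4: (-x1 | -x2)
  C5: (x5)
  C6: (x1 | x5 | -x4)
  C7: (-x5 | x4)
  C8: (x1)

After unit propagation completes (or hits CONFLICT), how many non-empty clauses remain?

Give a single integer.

unit clause [5] forces x5=T; simplify:
  drop -5 from [-5, 4] -> [4]
  satisfied 2 clause(s); 6 remain; assigned so far: [5]
unit clause [4] forces x4=T; simplify:
  drop -4 from [-4, 2, -3] -> [2, -3]
  drop -4 from [-3, -4, 2] -> [-3, 2]
  satisfied 2 clause(s); 4 remain; assigned so far: [4, 5]
unit clause [1] forces x1=T; simplify:
  drop -1 from [-1, -2] -> [-2]
  satisfied 1 clause(s); 3 remain; assigned so far: [1, 4, 5]
unit clause [-2] forces x2=F; simplify:
  drop 2 from [2, -3] -> [-3]
  drop 2 from [-3, 2] -> [-3]
  satisfied 1 clause(s); 2 remain; assigned so far: [1, 2, 4, 5]
unit clause [-3] forces x3=F; simplify:
  satisfied 2 clause(s); 0 remain; assigned so far: [1, 2, 3, 4, 5]

Answer: 0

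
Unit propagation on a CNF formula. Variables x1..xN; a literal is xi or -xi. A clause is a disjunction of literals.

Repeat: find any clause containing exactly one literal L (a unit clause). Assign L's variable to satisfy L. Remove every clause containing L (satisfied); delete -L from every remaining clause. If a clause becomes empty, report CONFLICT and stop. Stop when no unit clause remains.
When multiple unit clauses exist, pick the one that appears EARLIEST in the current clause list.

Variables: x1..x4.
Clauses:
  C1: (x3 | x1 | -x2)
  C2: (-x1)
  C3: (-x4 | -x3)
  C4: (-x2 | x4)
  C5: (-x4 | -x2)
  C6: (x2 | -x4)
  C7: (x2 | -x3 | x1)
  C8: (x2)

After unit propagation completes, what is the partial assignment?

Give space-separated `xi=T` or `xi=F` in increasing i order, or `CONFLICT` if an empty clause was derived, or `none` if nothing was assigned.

Answer: CONFLICT

Derivation:
unit clause [-1] forces x1=F; simplify:
  drop 1 from [3, 1, -2] -> [3, -2]
  drop 1 from [2, -3, 1] -> [2, -3]
  satisfied 1 clause(s); 7 remain; assigned so far: [1]
unit clause [2] forces x2=T; simplify:
  drop -2 from [3, -2] -> [3]
  drop -2 from [-2, 4] -> [4]
  drop -2 from [-4, -2] -> [-4]
  satisfied 3 clause(s); 4 remain; assigned so far: [1, 2]
unit clause [3] forces x3=T; simplify:
  drop -3 from [-4, -3] -> [-4]
  satisfied 1 clause(s); 3 remain; assigned so far: [1, 2, 3]
unit clause [-4] forces x4=F; simplify:
  drop 4 from [4] -> [] (empty!)
  satisfied 2 clause(s); 1 remain; assigned so far: [1, 2, 3, 4]
CONFLICT (empty clause)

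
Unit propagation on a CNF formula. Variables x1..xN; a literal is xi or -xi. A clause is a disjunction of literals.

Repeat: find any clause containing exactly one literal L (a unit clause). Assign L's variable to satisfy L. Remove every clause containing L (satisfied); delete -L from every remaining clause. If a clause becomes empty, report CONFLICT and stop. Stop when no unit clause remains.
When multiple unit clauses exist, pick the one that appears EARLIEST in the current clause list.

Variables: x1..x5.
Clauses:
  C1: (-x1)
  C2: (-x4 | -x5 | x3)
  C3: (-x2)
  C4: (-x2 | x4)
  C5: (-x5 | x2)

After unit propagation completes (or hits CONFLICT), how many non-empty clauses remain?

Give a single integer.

unit clause [-1] forces x1=F; simplify:
  satisfied 1 clause(s); 4 remain; assigned so far: [1]
unit clause [-2] forces x2=F; simplify:
  drop 2 from [-5, 2] -> [-5]
  satisfied 2 clause(s); 2 remain; assigned so far: [1, 2]
unit clause [-5] forces x5=F; simplify:
  satisfied 2 clause(s); 0 remain; assigned so far: [1, 2, 5]

Answer: 0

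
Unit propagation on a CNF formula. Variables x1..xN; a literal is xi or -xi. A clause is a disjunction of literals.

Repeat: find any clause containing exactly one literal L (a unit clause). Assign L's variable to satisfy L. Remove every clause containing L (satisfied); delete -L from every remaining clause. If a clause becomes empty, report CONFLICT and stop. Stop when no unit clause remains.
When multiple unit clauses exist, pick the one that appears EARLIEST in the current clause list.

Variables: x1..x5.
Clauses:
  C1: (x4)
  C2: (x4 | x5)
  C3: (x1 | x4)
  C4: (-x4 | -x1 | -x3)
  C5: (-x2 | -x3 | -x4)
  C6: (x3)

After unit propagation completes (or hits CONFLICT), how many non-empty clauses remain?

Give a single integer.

unit clause [4] forces x4=T; simplify:
  drop -4 from [-4, -1, -3] -> [-1, -3]
  drop -4 from [-2, -3, -4] -> [-2, -3]
  satisfied 3 clause(s); 3 remain; assigned so far: [4]
unit clause [3] forces x3=T; simplify:
  drop -3 from [-1, -3] -> [-1]
  drop -3 from [-2, -3] -> [-2]
  satisfied 1 clause(s); 2 remain; assigned so far: [3, 4]
unit clause [-1] forces x1=F; simplify:
  satisfied 1 clause(s); 1 remain; assigned so far: [1, 3, 4]
unit clause [-2] forces x2=F; simplify:
  satisfied 1 clause(s); 0 remain; assigned so far: [1, 2, 3, 4]

Answer: 0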